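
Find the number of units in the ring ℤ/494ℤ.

216

First factor: 494 = 2 · 13 · 19.
φ(2) = 2 − 1 = 1.
φ(13) = 13 − 1 = 12.
φ(19) = 19 − 1 = 18.
Since φ is multiplicative, φ(494) = 1 · 12 · 18 = 216.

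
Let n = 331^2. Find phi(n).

109230

φ(331^2) = 331^2 − 331^1 = 109561 − 331 = 109230.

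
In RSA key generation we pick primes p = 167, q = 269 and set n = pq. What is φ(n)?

φ(44923) = 44923 · (1 − 1/167) · (1 − 1/269)
       = 44923 · 44488/44923 = 44488.

44488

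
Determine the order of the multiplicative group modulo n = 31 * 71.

2100

φ(2201) = 2201 · (1 − 1/31) · (1 − 1/71)
       = 2201 · 2100/2201 = 2100.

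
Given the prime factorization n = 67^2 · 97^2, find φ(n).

φ(67^2) = 67^2 − 67^1 = 4489 − 67 = 4422.
φ(97^2) = 97^2 − 97^1 = 9409 − 97 = 9312.
Since φ is multiplicative, φ(42237001) = 4422 · 9312 = 41177664.

41177664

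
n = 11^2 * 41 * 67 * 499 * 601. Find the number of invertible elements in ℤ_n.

φ(11^2) = 11^2 − 11^1 = 121 − 11 = 110.
φ(41) = 41 − 1 = 40.
φ(67) = 67 − 1 = 66.
φ(499) = 499 − 1 = 498.
φ(601) = 601 − 1 = 600.
φ(99682528913) = 110 × 40 × 66 × 498 × 600 = 86771520000.

86771520000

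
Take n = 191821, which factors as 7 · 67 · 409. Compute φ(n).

161568

φ(191821) = 191821 · (1 − 1/7) · (1 − 1/67) · (1 − 1/409)
       = 191821 · 161568/191821 = 161568.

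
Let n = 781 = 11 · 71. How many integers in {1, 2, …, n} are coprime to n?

φ(781) = 781 · (1 − 1/11) · (1 − 1/71)
       = 781 · 700/781 = 700.

700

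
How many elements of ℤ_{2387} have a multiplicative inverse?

1800

2387 = 7 · 11 · 31.
φ(2387) = 2387 · (1 − 1/7) · (1 − 1/11) · (1 − 1/31)
       = 2387 · 1800/2387 = 1800.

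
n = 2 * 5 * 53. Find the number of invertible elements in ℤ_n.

208

φ(530) = 530 · (1 − 1/2) · (1 − 1/5) · (1 − 1/53)
       = 530 · 208/530 = 208.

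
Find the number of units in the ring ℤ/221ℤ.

192

Prime factorization: 221 = 13 * 17.
φ(221) = 221 · (1 − 1/13) · (1 − 1/17)
       = 221 · 192/221 = 192.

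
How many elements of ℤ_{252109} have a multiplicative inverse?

201600

Factor 252109: 252109 = 11 · 13 · 41 · 43.
φ(11) = 11 − 1 = 10.
φ(13) = 13 − 1 = 12.
φ(41) = 41 − 1 = 40.
φ(43) = 43 − 1 = 42.
Multiply: 10 · 12 · 40 · 42 = 201600.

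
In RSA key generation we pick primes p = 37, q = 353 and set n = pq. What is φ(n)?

For distinct primes, φ(pq) = (p−1)(q−1) = 36 × 352 = 12672.

12672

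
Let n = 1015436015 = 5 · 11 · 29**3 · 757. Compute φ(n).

712091520

φ(1015436015) = 1015436015 · (1 − 1/5) · (1 − 1/11) · (1 − 1/29) · (1 − 1/757)
       = 1015436015 · 846720/1207415 = 712091520.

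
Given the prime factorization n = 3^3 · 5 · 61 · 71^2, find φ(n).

21470400

φ(3^3) = 3^2·(3−1) = 9·2 = 18.
φ(5) = 5 − 1 = 4.
φ(61) = 61 − 1 = 60.
φ(71^2) = 71^1·(71−1) = 71·70 = 4970.
Since φ is multiplicative, φ(41512635) = 18 · 4 · 60 · 4970 = 21470400.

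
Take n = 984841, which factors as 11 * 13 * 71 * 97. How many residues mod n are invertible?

806400

φ(984841) = 984841 · (1 − 1/11) · (1 − 1/13) · (1 − 1/71) · (1 − 1/97)
       = 984841 · 806400/984841 = 806400.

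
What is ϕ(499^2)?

248502

φ(499^2) = 499^1·(499−1) = 499·498 = 248502.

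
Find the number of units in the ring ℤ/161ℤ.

Prime factorization: 161 = 7 * 23.
φ(161) = 161 · (1 − 1/7) · (1 − 1/23)
       = 161 · 132/161 = 132.

132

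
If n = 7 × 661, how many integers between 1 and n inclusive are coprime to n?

3960

φ(7) = 7 − 1 = 6.
φ(661) = 661 − 1 = 660.
φ(4627) = 6 × 660 = 3960.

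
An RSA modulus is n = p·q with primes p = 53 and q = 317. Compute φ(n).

φ(16801) = 16801 · (1 − 1/53) · (1 − 1/317)
       = 16801 · 16432/16801 = 16432.

16432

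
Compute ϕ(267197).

211680

Prime factorization: 267197 = 7**3 · 19 · 41.
φ(267197) = 267197 · (1 − 1/7) · (1 − 1/19) · (1 − 1/41)
       = 267197 · 4320/5453 = 211680.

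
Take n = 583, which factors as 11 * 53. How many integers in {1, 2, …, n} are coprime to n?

520

φ(11) = 11 − 1 = 10.
φ(53) = 53 − 1 = 52.
Since φ is multiplicative, φ(583) = 10 · 52 = 520.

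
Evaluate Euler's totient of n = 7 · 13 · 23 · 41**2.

2597760

φ(3518333) = 3518333 · (1 − 1/7) · (1 − 1/13) · (1 − 1/23) · (1 − 1/41)
       = 3518333 · 63360/85813 = 2597760.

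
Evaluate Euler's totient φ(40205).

First factor: 40205 = 5 · 11 · 17 · 43.
φ(5) = 5 − 1 = 4.
φ(11) = 11 − 1 = 10.
φ(17) = 17 − 1 = 16.
φ(43) = 43 − 1 = 42.
Multiply: 4 · 10 · 16 · 42 = 26880.

26880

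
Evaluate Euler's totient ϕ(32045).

Prime factorization: 32045 = 5 · 13 · 17 · 29.
φ(32045) = 32045 · (1 − 1/5) · (1 − 1/13) · (1 − 1/17) · (1 − 1/29)
       = 32045 · 21504/32045 = 21504.

21504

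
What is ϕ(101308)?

45360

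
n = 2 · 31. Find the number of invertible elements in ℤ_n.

φ(62) = 62 · (1 − 1/2) · (1 − 1/31)
       = 62 · 30/62 = 30.

30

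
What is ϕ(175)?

175 = 5^2 · 7.
φ(5^2) = 5^1·(5−1) = 5·4 = 20.
φ(7) = 7 − 1 = 6.
Since φ is multiplicative, φ(175) = 20 · 6 = 120.

120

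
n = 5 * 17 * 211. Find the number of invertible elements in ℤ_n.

13440

φ(5) = 5 − 1 = 4.
φ(17) = 17 − 1 = 16.
φ(211) = 211 − 1 = 210.
Since φ is multiplicative, φ(17935) = 4 · 16 · 210 = 13440.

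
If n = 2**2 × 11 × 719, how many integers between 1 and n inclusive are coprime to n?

φ(2^2) = 2^1·(2−1) = 2·1 = 2.
φ(11) = 11 − 1 = 10.
φ(719) = 719 − 1 = 718.
φ(31636) = 2 × 10 × 718 = 14360.

14360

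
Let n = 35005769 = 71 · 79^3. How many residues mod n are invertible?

34075860

φ(71) = 71 − 1 = 70.
φ(79^3) = 79^2·(79−1) = 6241·78 = 486798.
φ(35005769) = 70 × 486798 = 34075860.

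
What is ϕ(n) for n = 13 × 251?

3000

φ(13) = 13 − 1 = 12.
φ(251) = 251 − 1 = 250.
φ(3263) = 12 × 250 = 3000.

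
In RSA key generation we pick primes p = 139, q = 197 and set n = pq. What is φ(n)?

27048

φ(pq) = (p−1)(q−1) = 138 · 196 = 27048.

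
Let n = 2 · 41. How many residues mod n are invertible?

φ(82) = 82 · (1 − 1/2) · (1 − 1/41)
       = 82 · 40/82 = 40.

40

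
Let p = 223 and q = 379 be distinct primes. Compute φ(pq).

83916

φ(84517) = 84517 · (1 − 1/223) · (1 − 1/379)
       = 84517 · 83916/84517 = 83916.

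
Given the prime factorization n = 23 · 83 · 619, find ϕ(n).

1114872

φ(23) = 23 − 1 = 22.
φ(83) = 83 − 1 = 82.
φ(619) = 619 − 1 = 618.
Since φ is multiplicative, φ(1181671) = 22 · 82 · 618 = 1114872.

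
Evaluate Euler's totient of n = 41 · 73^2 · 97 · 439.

8840171520

φ(41) = 41 − 1 = 40.
φ(73^2) = 73^2 − 73^1 = 5329 − 73 = 5256.
φ(97) = 97 − 1 = 96.
φ(439) = 439 − 1 = 438.
φ(9303917087) = 40 × 5256 × 96 × 438 = 8840171520.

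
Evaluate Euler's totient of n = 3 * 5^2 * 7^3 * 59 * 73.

49109760

φ(3) = 3 − 1 = 2.
φ(5^2) = 5^2 − 5^1 = 25 − 5 = 20.
φ(7^3) = 7^2·(7−1) = 49·6 = 294.
φ(59) = 59 − 1 = 58.
φ(73) = 73 − 1 = 72.
φ(110797575) = 2 × 20 × 294 × 58 × 72 = 49109760.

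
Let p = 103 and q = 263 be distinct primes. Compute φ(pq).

For distinct primes, φ(pq) = (p−1)(q−1) = 102 × 262 = 26724.

26724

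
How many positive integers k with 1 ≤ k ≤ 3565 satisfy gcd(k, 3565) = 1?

2640

First factor: 3565 = 5 * 23 * 31.
φ(3565) = 3565 · (1 − 1/5) · (1 − 1/23) · (1 − 1/31)
       = 3565 · 2640/3565 = 2640.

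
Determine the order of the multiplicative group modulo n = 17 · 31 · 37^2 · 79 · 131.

6483110400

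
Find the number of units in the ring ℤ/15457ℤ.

13440

Prime factorization: 15457 = 13 · 29 · 41.
φ(13) = 13 − 1 = 12.
φ(29) = 29 − 1 = 28.
φ(41) = 41 − 1 = 40.
Since φ is multiplicative, φ(15457) = 12 · 28 · 40 = 13440.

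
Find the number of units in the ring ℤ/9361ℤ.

7920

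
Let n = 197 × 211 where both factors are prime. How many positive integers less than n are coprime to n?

41160

For distinct primes, φ(pq) = (p−1)(q−1) = 196 × 210 = 41160.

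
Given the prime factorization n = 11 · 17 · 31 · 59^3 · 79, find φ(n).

75590611200

φ(94055982977) = 94055982977 · (1 − 1/11) · (1 − 1/17) · (1 − 1/31) · (1 − 1/59) · (1 − 1/79)
       = 94055982977 · 21715200/27019817 = 75590611200.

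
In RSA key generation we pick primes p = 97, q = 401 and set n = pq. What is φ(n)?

φ(n) = (p − 1)(q − 1) = (97−1)(401−1) = 96·400 = 38400.

38400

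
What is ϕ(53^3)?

146068

φ(148877) = 148877 · (1 − 1/53)
       = 148877 · 52/53 = 146068.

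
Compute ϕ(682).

Factor 682: 682 = 2 · 11 · 31.
φ(2) = 2 − 1 = 1.
φ(11) = 11 − 1 = 10.
φ(31) = 31 − 1 = 30.
φ(682) = 1 × 10 × 30 = 300.

300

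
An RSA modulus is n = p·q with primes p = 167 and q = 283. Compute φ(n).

46812

For distinct primes, φ(pq) = (p−1)(q−1) = 166 × 282 = 46812.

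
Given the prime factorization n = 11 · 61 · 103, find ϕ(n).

61200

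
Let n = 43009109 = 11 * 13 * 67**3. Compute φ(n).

φ(11) = 11 − 1 = 10.
φ(13) = 13 − 1 = 12.
φ(67^3) = 67^3 − 67^2 = 300763 − 4489 = 296274.
φ(43009109) = 10 × 12 × 296274 = 35552880.

35552880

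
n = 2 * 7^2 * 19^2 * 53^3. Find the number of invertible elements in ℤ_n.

2098120752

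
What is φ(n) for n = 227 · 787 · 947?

φ(227) = 227 − 1 = 226.
φ(787) = 787 − 1 = 786.
φ(947) = 947 − 1 = 946.
Multiply: 226 · 786 · 946 = 168043656.

168043656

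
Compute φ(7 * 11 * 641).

φ(7) = 7 − 1 = 6.
φ(11) = 11 − 1 = 10.
φ(641) = 641 − 1 = 640.
Since φ is multiplicative, φ(49357) = 6 · 10 · 640 = 38400.

38400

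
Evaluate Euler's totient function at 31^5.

27705630

φ(31^5) = 31^5 − 31^4 = 28629151 − 923521 = 27705630.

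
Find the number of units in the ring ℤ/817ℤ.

First factor: 817 = 19 * 43.
φ(817) = 817 · (1 − 1/19) · (1 − 1/43)
       = 817 · 756/817 = 756.

756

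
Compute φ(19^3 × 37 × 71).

φ(19^3) = 19^3 − 19^2 = 6859 − 361 = 6498.
φ(37) = 37 − 1 = 36.
φ(71) = 71 − 1 = 70.
Since φ is multiplicative, φ(18018593) = 6498 · 36 · 70 = 16374960.

16374960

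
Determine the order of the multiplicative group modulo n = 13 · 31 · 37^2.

479520

φ(551707) = 551707 · (1 − 1/13) · (1 − 1/31) · (1 − 1/37)
       = 551707 · 12960/14911 = 479520.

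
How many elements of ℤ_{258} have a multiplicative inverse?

Factor 258: 258 = 2 · 3 · 43.
φ(2) = 2 − 1 = 1.
φ(3) = 3 − 1 = 2.
φ(43) = 43 − 1 = 42.
Since φ is multiplicative, φ(258) = 1 · 2 · 42 = 84.

84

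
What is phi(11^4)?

13310

φ(14641) = 14641 · (1 − 1/11)
       = 14641 · 10/11 = 13310.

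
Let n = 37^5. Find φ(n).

φ(69343957) = 69343957 · (1 − 1/37)
       = 69343957 · 36/37 = 67469796.

67469796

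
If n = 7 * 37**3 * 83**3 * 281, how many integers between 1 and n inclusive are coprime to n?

46771927493760

φ(56969683833937) = 56969683833937 · (1 − 1/7) · (1 − 1/37) · (1 − 1/83) · (1 − 1/281)
       = 56969683833937 · 4959360/6040657 = 46771927493760.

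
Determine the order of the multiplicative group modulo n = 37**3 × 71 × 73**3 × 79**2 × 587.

φ(37^3) = 37^2·(37−1) = 1369·36 = 49284.
φ(71) = 71 − 1 = 70.
φ(73^3) = 73^2·(73−1) = 5329·72 = 383688.
φ(79^2) = 79^1·(79−1) = 79·78 = 6162.
φ(587) = 587 − 1 = 586.
φ(5125360117004567857) = 49284 × 70 × 383688 × 6162 × 586 = 4779709649841934080.

4779709649841934080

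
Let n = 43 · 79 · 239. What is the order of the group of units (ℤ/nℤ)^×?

φ(43) = 43 − 1 = 42.
φ(79) = 79 − 1 = 78.
φ(239) = 239 − 1 = 238.
Since φ is multiplicative, φ(811883) = 42 · 78 · 238 = 779688.

779688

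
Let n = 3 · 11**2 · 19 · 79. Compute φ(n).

φ(3) = 3 − 1 = 2.
φ(11^2) = 11^1·(11−1) = 11·10 = 110.
φ(19) = 19 − 1 = 18.
φ(79) = 79 − 1 = 78.
Since φ is multiplicative, φ(544863) = 2 · 110 · 18 · 78 = 308880.

308880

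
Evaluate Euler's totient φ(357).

Factor 357: 357 = 3 * 7 * 17.
φ(3) = 3 − 1 = 2.
φ(7) = 7 − 1 = 6.
φ(17) = 17 − 1 = 16.
Since φ is multiplicative, φ(357) = 2 · 6 · 16 = 192.

192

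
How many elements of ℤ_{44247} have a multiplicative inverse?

24696

First factor: 44247 = 3 · 7**3 · 43.
φ(44247) = 44247 · (1 − 1/3) · (1 − 1/7) · (1 − 1/43)
       = 44247 · 504/903 = 24696.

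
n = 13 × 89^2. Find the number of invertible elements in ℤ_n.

93984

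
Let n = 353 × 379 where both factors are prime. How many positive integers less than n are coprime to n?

133056

φ(n) = (p − 1)(q − 1) = (353−1)(379−1) = 352·378 = 133056.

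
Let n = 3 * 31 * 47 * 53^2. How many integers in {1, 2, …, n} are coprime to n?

φ(3) = 3 − 1 = 2.
φ(31) = 31 − 1 = 30.
φ(47) = 47 − 1 = 46.
φ(53^2) = 53^2 − 53^1 = 2809 − 53 = 2756.
φ(12278139) = 2 × 30 × 46 × 2756 = 7606560.

7606560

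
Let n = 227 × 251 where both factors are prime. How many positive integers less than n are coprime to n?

φ(n) = (p − 1)(q − 1) = (227−1)(251−1) = 226·250 = 56500.

56500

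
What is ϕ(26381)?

23760

26381 = 23 * 31 * 37.
φ(26381) = 26381 · (1 − 1/23) · (1 − 1/31) · (1 − 1/37)
       = 26381 · 23760/26381 = 23760.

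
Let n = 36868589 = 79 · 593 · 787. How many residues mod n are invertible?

36294336

φ(36868589) = 36868589 · (1 − 1/79) · (1 − 1/593) · (1 − 1/787)
       = 36868589 · 36294336/36868589 = 36294336.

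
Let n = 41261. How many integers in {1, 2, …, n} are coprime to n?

36300

Factor 41261: 41261 = 11^3 × 31.
φ(41261) = 41261 · (1 − 1/11) · (1 − 1/31)
       = 41261 · 300/341 = 36300.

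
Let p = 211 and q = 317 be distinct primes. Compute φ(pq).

66360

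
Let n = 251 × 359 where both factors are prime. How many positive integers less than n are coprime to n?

89500

φ(251) = 251 − 1 = 250.
φ(359) = 359 − 1 = 358.
φ(90109) = 250 × 358 = 89500.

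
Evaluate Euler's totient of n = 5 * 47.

184

φ(5) = 5 − 1 = 4.
φ(47) = 47 − 1 = 46.
φ(235) = 4 × 46 = 184.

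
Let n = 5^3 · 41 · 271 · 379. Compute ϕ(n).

φ(5^3) = 5^2·(5−1) = 25·4 = 100.
φ(41) = 41 − 1 = 40.
φ(271) = 271 − 1 = 270.
φ(379) = 379 − 1 = 378.
φ(526383625) = 100 × 40 × 270 × 378 = 408240000.

408240000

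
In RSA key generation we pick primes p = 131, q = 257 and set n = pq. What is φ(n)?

φ(pq) = (p−1)(q−1) = 130 · 256 = 33280.

33280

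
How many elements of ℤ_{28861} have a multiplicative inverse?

22680

28861 = 7^2 · 19 · 31.
φ(7^2) = 7^2 − 7^1 = 49 − 7 = 42.
φ(19) = 19 − 1 = 18.
φ(31) = 31 − 1 = 30.
Since φ is multiplicative, φ(28861) = 42 · 18 · 30 = 22680.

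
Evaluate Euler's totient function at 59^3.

201898

φ(59^3) = 59^2·(59−1) = 3481·58 = 201898.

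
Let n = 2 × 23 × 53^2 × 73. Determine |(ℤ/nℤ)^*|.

4365504

φ(9432622) = 9432622 · (1 − 1/2) · (1 − 1/23) · (1 − 1/53) · (1 − 1/73)
       = 9432622 · 82368/177974 = 4365504.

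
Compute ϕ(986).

Factor 986: 986 = 2 · 17 · 29.
φ(2) = 2 − 1 = 1.
φ(17) = 17 − 1 = 16.
φ(29) = 29 − 1 = 28.
Since φ is multiplicative, φ(986) = 1 · 16 · 28 = 448.

448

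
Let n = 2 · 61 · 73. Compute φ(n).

4320

φ(2) = 2 − 1 = 1.
φ(61) = 61 − 1 = 60.
φ(73) = 73 − 1 = 72.
φ(8906) = 1 × 60 × 72 = 4320.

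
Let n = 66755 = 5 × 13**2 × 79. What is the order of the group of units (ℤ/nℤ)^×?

48672

φ(5) = 5 − 1 = 4.
φ(13^2) = 13^1·(13−1) = 13·12 = 156.
φ(79) = 79 − 1 = 78.
Multiply: 4 · 156 · 78 = 48672.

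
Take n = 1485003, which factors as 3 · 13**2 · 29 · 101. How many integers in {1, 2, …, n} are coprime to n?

873600

φ(1485003) = 1485003 · (1 − 1/3) · (1 − 1/13) · (1 − 1/29) · (1 − 1/101)
       = 1485003 · 67200/114231 = 873600.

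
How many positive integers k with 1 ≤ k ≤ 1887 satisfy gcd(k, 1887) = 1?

1152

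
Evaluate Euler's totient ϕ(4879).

4879 = 7 · 17 · 41.
φ(7) = 7 − 1 = 6.
φ(17) = 17 − 1 = 16.
φ(41) = 41 − 1 = 40.
Since φ is multiplicative, φ(4879) = 6 · 16 · 40 = 3840.

3840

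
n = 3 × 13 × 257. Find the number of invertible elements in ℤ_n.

6144

φ(3) = 3 − 1 = 2.
φ(13) = 13 − 1 = 12.
φ(257) = 257 − 1 = 256.
φ(10023) = 2 × 12 × 256 = 6144.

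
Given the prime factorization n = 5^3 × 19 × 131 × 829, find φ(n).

φ(257922625) = 257922625 · (1 − 1/5) · (1 − 1/19) · (1 − 1/131) · (1 − 1/829)
       = 257922625 · 7750080/10316905 = 193752000.

193752000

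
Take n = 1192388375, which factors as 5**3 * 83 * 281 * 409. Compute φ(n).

936768000

φ(5^3) = 5^2·(5−1) = 25·4 = 100.
φ(83) = 83 − 1 = 82.
φ(281) = 281 − 1 = 280.
φ(409) = 409 − 1 = 408.
φ(1192388375) = 100 × 82 × 280 × 408 = 936768000.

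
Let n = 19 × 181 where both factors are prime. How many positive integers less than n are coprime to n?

For distinct primes, φ(pq) = (p−1)(q−1) = 18 × 180 = 3240.

3240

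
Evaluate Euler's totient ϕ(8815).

Prime factorization: 8815 = 5 * 41 * 43.
φ(5) = 5 − 1 = 4.
φ(41) = 41 − 1 = 40.
φ(43) = 43 − 1 = 42.
φ(8815) = 4 × 40 × 42 = 6720.

6720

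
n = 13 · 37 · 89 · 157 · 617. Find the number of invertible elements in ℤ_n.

φ(13) = 13 − 1 = 12.
φ(37) = 37 − 1 = 36.
φ(89) = 89 − 1 = 88.
φ(157) = 157 − 1 = 156.
φ(617) = 617 − 1 = 616.
Since φ is multiplicative, φ(4146865021) = 12 · 36 · 88 · 156 · 616 = 3653185536.

3653185536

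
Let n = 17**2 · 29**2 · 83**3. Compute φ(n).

φ(138972258563) = 138972258563 · (1 − 1/17) · (1 − 1/29) · (1 − 1/83)
       = 138972258563 · 36736/40919 = 124765631872.

124765631872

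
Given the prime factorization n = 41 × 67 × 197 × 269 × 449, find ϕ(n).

φ(65361725179) = 65361725179 · (1 − 1/41) · (1 − 1/67) · (1 − 1/197) · (1 − 1/269) · (1 − 1/449)
       = 65361725179 · 62125916160/65361725179 = 62125916160.

62125916160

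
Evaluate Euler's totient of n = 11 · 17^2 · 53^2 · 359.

2683682560

φ(3205802149) = 3205802149 · (1 − 1/11) · (1 − 1/17) · (1 − 1/53) · (1 − 1/359)
       = 3205802149 · 2978560/3558049 = 2683682560.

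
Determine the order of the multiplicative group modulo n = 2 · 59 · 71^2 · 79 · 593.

13310693760

φ(27866375786) = 27866375786 · (1 − 1/2) · (1 − 1/59) · (1 − 1/71) · (1 − 1/79) · (1 − 1/593)
       = 27866375786 · 187474560/392484166 = 13310693760.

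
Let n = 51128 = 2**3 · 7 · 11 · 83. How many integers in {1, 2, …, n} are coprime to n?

19680

φ(51128) = 51128 · (1 − 1/2) · (1 − 1/7) · (1 − 1/11) · (1 − 1/83)
       = 51128 · 4920/12782 = 19680.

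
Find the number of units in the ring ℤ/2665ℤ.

Factor 2665: 2665 = 5 · 13 · 41.
φ(2665) = 2665 · (1 − 1/5) · (1 − 1/13) · (1 − 1/41)
       = 2665 · 1920/2665 = 1920.

1920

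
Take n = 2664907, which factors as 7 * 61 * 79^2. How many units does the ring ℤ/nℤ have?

φ(2664907) = 2664907 · (1 − 1/7) · (1 − 1/61) · (1 − 1/79)
       = 2664907 · 28080/33733 = 2218320.

2218320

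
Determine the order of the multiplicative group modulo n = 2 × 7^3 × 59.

17052

φ(40474) = 40474 · (1 − 1/2) · (1 − 1/7) · (1 − 1/59)
       = 40474 · 348/826 = 17052.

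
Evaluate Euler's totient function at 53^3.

φ(148877) = 148877 · (1 − 1/53)
       = 148877 · 52/53 = 146068.

146068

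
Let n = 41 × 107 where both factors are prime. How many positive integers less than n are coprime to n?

φ(41) = 41 − 1 = 40.
φ(107) = 107 − 1 = 106.
φ(4387) = 40 × 106 = 4240.

4240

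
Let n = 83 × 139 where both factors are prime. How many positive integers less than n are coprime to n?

11316

φ(83) = 83 − 1 = 82.
φ(139) = 139 − 1 = 138.
φ(11537) = 82 × 138 = 11316.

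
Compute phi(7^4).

φ(2401) = 2401 · (1 − 1/7)
       = 2401 · 6/7 = 2058.

2058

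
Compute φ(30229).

27216

30229 = 19 × 37 × 43.
φ(30229) = 30229 · (1 − 1/19) · (1 − 1/37) · (1 − 1/43)
       = 30229 · 27216/30229 = 27216.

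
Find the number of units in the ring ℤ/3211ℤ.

2808

3211 = 13^2 · 19.
φ(3211) = 3211 · (1 − 1/13) · (1 − 1/19)
       = 3211 · 216/247 = 2808.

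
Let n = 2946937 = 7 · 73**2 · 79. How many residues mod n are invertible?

2459808

φ(2946937) = 2946937 · (1 − 1/7) · (1 − 1/73) · (1 − 1/79)
       = 2946937 · 33696/40369 = 2459808.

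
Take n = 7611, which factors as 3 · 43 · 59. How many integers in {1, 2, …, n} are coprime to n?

φ(3) = 3 − 1 = 2.
φ(43) = 43 − 1 = 42.
φ(59) = 59 − 1 = 58.
Multiply: 2 · 42 · 58 = 4872.

4872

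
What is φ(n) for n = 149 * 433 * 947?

φ(61097599) = 61097599 · (1 − 1/149) · (1 − 1/433) · (1 − 1/947)
       = 61097599 · 60483456/61097599 = 60483456.

60483456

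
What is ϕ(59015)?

40320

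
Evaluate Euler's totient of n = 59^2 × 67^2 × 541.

8171325360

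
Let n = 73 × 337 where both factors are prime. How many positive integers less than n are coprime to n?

24192

φ(24601) = 24601 · (1 − 1/73) · (1 − 1/337)
       = 24601 · 24192/24601 = 24192.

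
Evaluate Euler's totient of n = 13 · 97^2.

111744

φ(122317) = 122317 · (1 − 1/13) · (1 − 1/97)
       = 122317 · 1152/1261 = 111744.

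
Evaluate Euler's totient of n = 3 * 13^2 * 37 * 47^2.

φ(3) = 3 − 1 = 2.
φ(13^2) = 13^2 − 13^1 = 169 − 13 = 156.
φ(37) = 37 − 1 = 36.
φ(47^2) = 47^2 − 47^1 = 2209 − 47 = 2162.
Since φ is multiplicative, φ(41438631) = 2 · 156 · 36 · 2162 = 24283584.

24283584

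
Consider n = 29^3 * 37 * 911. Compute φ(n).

φ(822080023) = 822080023 · (1 − 1/29) · (1 − 1/37) · (1 − 1/911)
       = 822080023 · 917280/977503 = 771432480.

771432480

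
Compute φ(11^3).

φ(11^3) = 11^2·(11−1) = 121·10 = 1210.

1210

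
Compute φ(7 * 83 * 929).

φ(7) = 7 − 1 = 6.
φ(83) = 83 − 1 = 82.
φ(929) = 929 − 1 = 928.
Since φ is multiplicative, φ(539749) = 6 · 82 · 928 = 456576.

456576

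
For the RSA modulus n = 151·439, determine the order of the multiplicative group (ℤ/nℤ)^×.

65700

φ(151) = 151 − 1 = 150.
φ(439) = 439 − 1 = 438.
φ(66289) = 150 × 438 = 65700.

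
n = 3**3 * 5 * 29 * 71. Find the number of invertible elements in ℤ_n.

φ(277965) = 277965 · (1 − 1/3) · (1 − 1/5) · (1 − 1/29) · (1 − 1/71)
       = 277965 · 15680/30885 = 141120.

141120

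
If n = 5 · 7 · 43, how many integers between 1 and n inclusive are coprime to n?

1008

φ(1505) = 1505 · (1 − 1/5) · (1 − 1/7) · (1 − 1/43)
       = 1505 · 1008/1505 = 1008.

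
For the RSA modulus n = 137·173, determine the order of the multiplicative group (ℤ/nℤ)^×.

For distinct primes, φ(pq) = (p−1)(q−1) = 136 × 172 = 23392.

23392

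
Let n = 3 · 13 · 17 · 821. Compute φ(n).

314880

φ(3) = 3 − 1 = 2.
φ(13) = 13 − 1 = 12.
φ(17) = 17 − 1 = 16.
φ(821) = 821 − 1 = 820.
Multiply: 2 · 12 · 16 · 820 = 314880.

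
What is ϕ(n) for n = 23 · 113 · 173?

423808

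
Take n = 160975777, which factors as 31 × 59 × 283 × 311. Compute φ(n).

152110800

φ(160975777) = 160975777 · (1 − 1/31) · (1 − 1/59) · (1 − 1/283) · (1 − 1/311)
       = 160975777 · 152110800/160975777 = 152110800.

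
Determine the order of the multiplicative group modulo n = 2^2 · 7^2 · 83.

φ(2^2) = 2^1·(2−1) = 2·1 = 2.
φ(7^2) = 7^2 − 7^1 = 49 − 7 = 42.
φ(83) = 83 − 1 = 82.
Since φ is multiplicative, φ(16268) = 2 · 42 · 82 = 6888.

6888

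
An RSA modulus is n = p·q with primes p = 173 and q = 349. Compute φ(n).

59856

For distinct primes, φ(pq) = (p−1)(q−1) = 172 × 348 = 59856.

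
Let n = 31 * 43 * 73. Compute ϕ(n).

φ(31) = 31 − 1 = 30.
φ(43) = 43 − 1 = 42.
φ(73) = 73 − 1 = 72.
φ(97309) = 30 × 42 × 72 = 90720.

90720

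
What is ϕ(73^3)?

φ(389017) = 389017 · (1 − 1/73)
       = 389017 · 72/73 = 383688.

383688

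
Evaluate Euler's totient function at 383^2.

φ(146689) = 146689 · (1 − 1/383)
       = 146689 · 382/383 = 146306.

146306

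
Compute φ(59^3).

201898

φ(59^3) = 59^2·(59−1) = 3481·58 = 201898.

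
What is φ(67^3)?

φ(67^3) = 67^2·(67−1) = 4489·66 = 296274.

296274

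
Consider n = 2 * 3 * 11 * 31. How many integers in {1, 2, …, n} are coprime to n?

φ(2046) = 2046 · (1 − 1/2) · (1 − 1/3) · (1 − 1/11) · (1 − 1/31)
       = 2046 · 600/2046 = 600.

600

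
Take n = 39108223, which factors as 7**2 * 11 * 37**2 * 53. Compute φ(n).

29090880

φ(39108223) = 39108223 · (1 − 1/7) · (1 − 1/11) · (1 − 1/37) · (1 − 1/53)
       = 39108223 · 112320/150997 = 29090880.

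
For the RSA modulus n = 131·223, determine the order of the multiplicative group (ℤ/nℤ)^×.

28860

φ(pq) = (p−1)(q−1) = 130 · 222 = 28860.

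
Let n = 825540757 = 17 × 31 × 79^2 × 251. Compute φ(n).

φ(825540757) = 825540757 · (1 − 1/17) · (1 − 1/31) · (1 − 1/79) · (1 − 1/251)
       = 825540757 · 9360000/10449883 = 739440000.

739440000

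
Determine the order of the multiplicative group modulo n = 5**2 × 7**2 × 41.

φ(5^2) = 5^1·(5−1) = 5·4 = 20.
φ(7^2) = 7^2 − 7^1 = 49 − 7 = 42.
φ(41) = 41 − 1 = 40.
Since φ is multiplicative, φ(50225) = 20 · 42 · 40 = 33600.

33600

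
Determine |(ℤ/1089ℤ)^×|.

First factor: 1089 = 3**2 · 11**2.
φ(3^2) = 3^1·(3−1) = 3·2 = 6.
φ(11^2) = 11^2 − 11^1 = 121 − 11 = 110.
Since φ is multiplicative, φ(1089) = 6 · 110 = 660.

660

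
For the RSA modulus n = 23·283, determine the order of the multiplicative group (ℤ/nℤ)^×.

6204

φ(23) = 23 − 1 = 22.
φ(283) = 283 − 1 = 282.
Since φ is multiplicative, φ(6509) = 22 · 282 = 6204.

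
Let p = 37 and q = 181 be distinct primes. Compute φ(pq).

6480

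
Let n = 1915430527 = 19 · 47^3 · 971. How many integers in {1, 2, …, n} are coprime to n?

1774180440

φ(1915430527) = 1915430527 · (1 − 1/19) · (1 − 1/47) · (1 − 1/971)
       = 1915430527 · 803160/867103 = 1774180440.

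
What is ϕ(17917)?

15840

First factor: 17917 = 19 * 23 * 41.
φ(19) = 19 − 1 = 18.
φ(23) = 23 − 1 = 22.
φ(41) = 41 − 1 = 40.
Since φ is multiplicative, φ(17917) = 18 · 22 · 40 = 15840.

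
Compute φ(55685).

36288

Prime factorization: 55685 = 5 · 7 · 37 · 43.
φ(5) = 5 − 1 = 4.
φ(7) = 7 − 1 = 6.
φ(37) = 37 − 1 = 36.
φ(43) = 43 − 1 = 42.
φ(55685) = 4 × 6 × 36 × 42 = 36288.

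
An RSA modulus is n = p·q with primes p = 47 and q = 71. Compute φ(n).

φ(3337) = 3337 · (1 − 1/47) · (1 − 1/71)
       = 3337 · 3220/3337 = 3220.

3220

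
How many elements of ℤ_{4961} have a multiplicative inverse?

4400

4961 = 11^2 * 41.
φ(11^2) = 11^2 − 11^1 = 121 − 11 = 110.
φ(41) = 41 − 1 = 40.
Since φ is multiplicative, φ(4961) = 110 · 40 = 4400.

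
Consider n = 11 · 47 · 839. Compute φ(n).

φ(11) = 11 − 1 = 10.
φ(47) = 47 − 1 = 46.
φ(839) = 839 − 1 = 838.
φ(433763) = 10 × 46 × 838 = 385480.

385480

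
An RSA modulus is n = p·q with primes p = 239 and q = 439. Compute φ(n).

104244

φ(104921) = 104921 · (1 − 1/239) · (1 − 1/439)
       = 104921 · 104244/104921 = 104244.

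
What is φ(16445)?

First factor: 16445 = 5 · 11 · 13 · 23.
φ(16445) = 16445 · (1 − 1/5) · (1 − 1/11) · (1 − 1/13) · (1 − 1/23)
       = 16445 · 10560/16445 = 10560.

10560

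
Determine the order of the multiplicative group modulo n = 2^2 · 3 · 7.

24

φ(2^2) = 2^1·(2−1) = 2·1 = 2.
φ(3) = 3 − 1 = 2.
φ(7) = 7 − 1 = 6.
Since φ is multiplicative, φ(84) = 2 · 2 · 6 = 24.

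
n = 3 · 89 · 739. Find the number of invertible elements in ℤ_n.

φ(197313) = 197313 · (1 − 1/3) · (1 − 1/89) · (1 − 1/739)
       = 197313 · 129888/197313 = 129888.

129888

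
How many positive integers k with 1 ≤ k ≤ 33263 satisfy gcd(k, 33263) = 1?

Factor 33263: 33263 = 29 × 31 × 37.
φ(29) = 29 − 1 = 28.
φ(31) = 31 − 1 = 30.
φ(37) = 37 − 1 = 36.
Since φ is multiplicative, φ(33263) = 28 · 30 · 36 = 30240.

30240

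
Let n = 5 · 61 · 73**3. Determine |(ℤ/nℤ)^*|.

92085120

φ(5) = 5 − 1 = 4.
φ(61) = 61 − 1 = 60.
φ(73^3) = 73^2·(73−1) = 5329·72 = 383688.
Multiply: 4 · 60 · 383688 = 92085120.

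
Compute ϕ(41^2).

1640

φ(1681) = 1681 · (1 − 1/41)
       = 1681 · 40/41 = 1640.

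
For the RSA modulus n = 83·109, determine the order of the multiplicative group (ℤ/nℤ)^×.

8856

φ(n) = (p − 1)(q − 1) = (83−1)(109−1) = 82·108 = 8856.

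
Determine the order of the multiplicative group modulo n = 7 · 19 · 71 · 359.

2706480

φ(7) = 7 − 1 = 6.
φ(19) = 19 − 1 = 18.
φ(71) = 71 − 1 = 70.
φ(359) = 359 − 1 = 358.
Since φ is multiplicative, φ(3390037) = 6 · 18 · 70 · 358 = 2706480.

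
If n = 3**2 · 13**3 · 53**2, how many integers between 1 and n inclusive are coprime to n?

φ(55542357) = 55542357 · (1 − 1/3) · (1 − 1/13) · (1 − 1/53)
       = 55542357 · 1248/2067 = 33535008.

33535008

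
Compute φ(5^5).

2500

φ(3125) = 3125 · (1 − 1/5)
       = 3125 · 4/5 = 2500.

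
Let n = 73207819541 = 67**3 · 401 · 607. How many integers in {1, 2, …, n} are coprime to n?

71816817600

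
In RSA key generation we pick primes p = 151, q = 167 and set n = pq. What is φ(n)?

24900

φ(25217) = 25217 · (1 − 1/151) · (1 − 1/167)
       = 25217 · 24900/25217 = 24900.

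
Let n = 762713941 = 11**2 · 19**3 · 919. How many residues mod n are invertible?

656168040

φ(762713941) = 762713941 · (1 − 1/11) · (1 − 1/19) · (1 − 1/919)
       = 762713941 · 165240/192071 = 656168040.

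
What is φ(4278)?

1320

Prime factorization: 4278 = 2 · 3 · 23 · 31.
φ(2) = 2 − 1 = 1.
φ(3) = 3 − 1 = 2.
φ(23) = 23 − 1 = 22.
φ(31) = 31 − 1 = 30.
φ(4278) = 1 × 2 × 22 × 30 = 1320.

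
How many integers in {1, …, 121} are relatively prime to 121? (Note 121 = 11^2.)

110

φ(121) = 121 · (1 − 1/11)
       = 121 · 10/11 = 110.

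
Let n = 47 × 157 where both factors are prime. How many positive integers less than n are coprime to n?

φ(47) = 47 − 1 = 46.
φ(157) = 157 − 1 = 156.
Multiply: 46 · 156 = 7176.

7176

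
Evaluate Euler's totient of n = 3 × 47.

92

φ(141) = 141 · (1 − 1/3) · (1 − 1/47)
       = 141 · 92/141 = 92.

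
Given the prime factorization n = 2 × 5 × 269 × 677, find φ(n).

φ(2) = 2 − 1 = 1.
φ(5) = 5 − 1 = 4.
φ(269) = 269 − 1 = 268.
φ(677) = 677 − 1 = 676.
Multiply: 1 · 4 · 268 · 676 = 724672.

724672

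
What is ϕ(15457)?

13440

First factor: 15457 = 13 * 29 * 41.
φ(15457) = 15457 · (1 − 1/13) · (1 − 1/29) · (1 − 1/41)
       = 15457 · 13440/15457 = 13440.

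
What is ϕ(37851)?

37851 = 3 · 11 · 31 · 37.
φ(3) = 3 − 1 = 2.
φ(11) = 11 − 1 = 10.
φ(31) = 31 − 1 = 30.
φ(37) = 37 − 1 = 36.
Multiply: 2 · 10 · 30 · 36 = 21600.

21600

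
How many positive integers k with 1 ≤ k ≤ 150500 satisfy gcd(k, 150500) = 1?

Prime factorization: 150500 = 2^2 · 5^3 · 7 · 43.
φ(150500) = 150500 · (1 − 1/2) · (1 − 1/5) · (1 − 1/7) · (1 − 1/43)
       = 150500 · 1008/3010 = 50400.

50400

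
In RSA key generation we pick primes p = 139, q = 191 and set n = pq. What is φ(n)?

φ(26549) = 26549 · (1 − 1/139) · (1 − 1/191)
       = 26549 · 26220/26549 = 26220.

26220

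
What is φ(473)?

420

473 = 11 · 43.
φ(11) = 11 − 1 = 10.
φ(43) = 43 − 1 = 42.
Multiply: 10 · 42 = 420.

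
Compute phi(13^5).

342732

φ(13^5) = 13^5 − 13^4 = 371293 − 28561 = 342732.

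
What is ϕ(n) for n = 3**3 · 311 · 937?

5222880

φ(3^3) = 3^2·(3−1) = 9·2 = 18.
φ(311) = 311 − 1 = 310.
φ(937) = 937 − 1 = 936.
Since φ is multiplicative, φ(7867989) = 18 · 310 · 936 = 5222880.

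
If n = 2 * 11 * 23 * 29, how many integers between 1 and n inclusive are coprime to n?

φ(2) = 2 − 1 = 1.
φ(11) = 11 − 1 = 10.
φ(23) = 23 − 1 = 22.
φ(29) = 29 − 1 = 28.
Since φ is multiplicative, φ(14674) = 1 · 10 · 22 · 28 = 6160.

6160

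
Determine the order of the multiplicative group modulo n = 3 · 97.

192

φ(291) = 291 · (1 − 1/3) · (1 − 1/97)
       = 291 · 192/291 = 192.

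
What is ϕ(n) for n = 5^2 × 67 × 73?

φ(5^2) = 5^1·(5−1) = 5·4 = 20.
φ(67) = 67 − 1 = 66.
φ(73) = 73 − 1 = 72.
Multiply: 20 · 66 · 72 = 95040.

95040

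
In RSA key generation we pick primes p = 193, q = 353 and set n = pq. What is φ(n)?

67584

For distinct primes, φ(pq) = (p−1)(q−1) = 192 × 352 = 67584.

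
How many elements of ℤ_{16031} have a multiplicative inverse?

First factor: 16031 = 17 * 23 * 41.
φ(17) = 17 − 1 = 16.
φ(23) = 23 − 1 = 22.
φ(41) = 41 − 1 = 40.
Since φ is multiplicative, φ(16031) = 16 · 22 · 40 = 14080.

14080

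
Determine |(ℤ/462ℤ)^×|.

462 = 2 · 3 · 7 · 11.
φ(2) = 2 − 1 = 1.
φ(3) = 3 − 1 = 2.
φ(7) = 7 − 1 = 6.
φ(11) = 11 − 1 = 10.
Multiply: 1 · 2 · 6 · 10 = 120.

120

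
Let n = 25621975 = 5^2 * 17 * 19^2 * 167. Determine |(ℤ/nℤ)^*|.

18167040

φ(5^2) = 5^1·(5−1) = 5·4 = 20.
φ(17) = 17 − 1 = 16.
φ(19^2) = 19^1·(19−1) = 19·18 = 342.
φ(167) = 167 − 1 = 166.
φ(25621975) = 20 × 16 × 342 × 166 = 18167040.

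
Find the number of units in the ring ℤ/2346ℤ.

704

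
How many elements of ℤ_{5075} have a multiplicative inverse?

First factor: 5075 = 5^2 · 7 · 29.
φ(5^2) = 5^1·(5−1) = 5·4 = 20.
φ(7) = 7 − 1 = 6.
φ(29) = 29 − 1 = 28.
φ(5075) = 20 × 6 × 28 = 3360.

3360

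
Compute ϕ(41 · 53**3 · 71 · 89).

φ(38570904283) = 38570904283 · (1 − 1/41) · (1 − 1/53) · (1 − 1/71) · (1 − 1/89)
       = 38570904283 · 12812800/13731187 = 35991155200.

35991155200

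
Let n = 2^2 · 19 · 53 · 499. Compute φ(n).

932256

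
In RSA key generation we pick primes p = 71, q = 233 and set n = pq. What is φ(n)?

16240

φ(71) = 71 − 1 = 70.
φ(233) = 233 − 1 = 232.
φ(16543) = 70 × 232 = 16240.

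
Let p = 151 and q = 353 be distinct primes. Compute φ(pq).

52800

φ(53303) = 53303 · (1 − 1/151) · (1 − 1/353)
       = 53303 · 52800/53303 = 52800.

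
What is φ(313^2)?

97656

φ(313^2) = 313^2 − 313^1 = 97969 − 313 = 97656.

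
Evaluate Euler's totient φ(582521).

498960

582521 = 19 * 23 * 31 * 43.
φ(19) = 19 − 1 = 18.
φ(23) = 23 − 1 = 22.
φ(31) = 31 − 1 = 30.
φ(43) = 43 − 1 = 42.
Since φ is multiplicative, φ(582521) = 18 · 22 · 30 · 42 = 498960.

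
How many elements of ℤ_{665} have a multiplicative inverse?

432

First factor: 665 = 5 * 7 * 19.
φ(5) = 5 − 1 = 4.
φ(7) = 7 − 1 = 6.
φ(19) = 19 − 1 = 18.
φ(665) = 4 × 6 × 18 = 432.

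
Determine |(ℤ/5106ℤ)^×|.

5106 = 2 * 3 * 23 * 37.
φ(2) = 2 − 1 = 1.
φ(3) = 3 − 1 = 2.
φ(23) = 23 − 1 = 22.
φ(37) = 37 − 1 = 36.
Since φ is multiplicative, φ(5106) = 1 · 2 · 22 · 36 = 1584.

1584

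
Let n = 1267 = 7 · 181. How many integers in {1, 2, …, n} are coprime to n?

1080

φ(7) = 7 − 1 = 6.
φ(181) = 181 − 1 = 180.
φ(1267) = 6 × 180 = 1080.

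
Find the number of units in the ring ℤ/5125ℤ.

5125 = 5**3 · 41.
φ(5125) = 5125 · (1 − 1/5) · (1 − 1/41)
       = 5125 · 160/205 = 4000.

4000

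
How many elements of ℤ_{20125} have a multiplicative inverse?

20125 = 5^3 · 7 · 23.
φ(20125) = 20125 · (1 − 1/5) · (1 − 1/7) · (1 − 1/23)
       = 20125 · 528/805 = 13200.

13200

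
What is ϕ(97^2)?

φ(97^2) = 97^2 − 97^1 = 9409 − 97 = 9312.

9312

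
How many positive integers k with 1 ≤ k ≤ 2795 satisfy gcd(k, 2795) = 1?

2016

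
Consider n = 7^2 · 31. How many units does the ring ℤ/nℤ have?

1260

φ(7^2) = 7^2 − 7^1 = 49 − 7 = 42.
φ(31) = 31 − 1 = 30.
Since φ is multiplicative, φ(1519) = 42 · 30 = 1260.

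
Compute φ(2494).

Factor 2494: 2494 = 2 × 29 × 43.
φ(2) = 2 − 1 = 1.
φ(29) = 29 − 1 = 28.
φ(43) = 43 − 1 = 42.
Multiply: 1 · 28 · 42 = 1176.

1176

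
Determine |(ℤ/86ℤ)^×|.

First factor: 86 = 2 * 43.
φ(86) = 86 · (1 − 1/2) · (1 − 1/43)
       = 86 · 42/86 = 42.

42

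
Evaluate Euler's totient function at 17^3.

4624

φ(4913) = 4913 · (1 − 1/17)
       = 4913 · 16/17 = 4624.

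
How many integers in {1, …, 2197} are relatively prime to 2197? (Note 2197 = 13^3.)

2028

φ(2197) = 2197 · (1 − 1/13)
       = 2197 · 12/13 = 2028.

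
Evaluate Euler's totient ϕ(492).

160

Factor 492: 492 = 2^2 * 3 * 41.
φ(492) = 492 · (1 − 1/2) · (1 − 1/3) · (1 − 1/41)
       = 492 · 80/246 = 160.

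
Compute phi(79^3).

486798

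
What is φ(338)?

338 = 2 · 13^2.
φ(2) = 2 − 1 = 1.
φ(13^2) = 13^2 − 13^1 = 169 − 13 = 156.
Since φ is multiplicative, φ(338) = 1 · 156 = 156.

156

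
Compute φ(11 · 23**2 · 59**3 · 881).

φ(1052883453281) = 1052883453281 · (1 − 1/11) · (1 − 1/23) · (1 − 1/59) · (1 − 1/881)
       = 1052883453281 · 11228800/13150687 = 899011414400.

899011414400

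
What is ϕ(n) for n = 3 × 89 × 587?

φ(3) = 3 − 1 = 2.
φ(89) = 89 − 1 = 88.
φ(587) = 587 − 1 = 586.
Since φ is multiplicative, φ(156729) = 2 · 88 · 586 = 103136.

103136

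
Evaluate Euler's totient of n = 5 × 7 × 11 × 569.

φ(5) = 5 − 1 = 4.
φ(7) = 7 − 1 = 6.
φ(11) = 11 − 1 = 10.
φ(569) = 569 − 1 = 568.
φ(219065) = 4 × 6 × 10 × 568 = 136320.

136320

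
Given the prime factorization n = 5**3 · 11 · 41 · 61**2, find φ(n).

146400000

φ(5^3) = 5^3 − 5^2 = 125 − 25 = 100.
φ(11) = 11 − 1 = 10.
φ(41) = 41 − 1 = 40.
φ(61^2) = 61^2 − 61^1 = 3721 − 61 = 3660.
φ(209771375) = 100 × 10 × 40 × 3660 = 146400000.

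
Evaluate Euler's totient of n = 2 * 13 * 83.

φ(2) = 2 − 1 = 1.
φ(13) = 13 − 1 = 12.
φ(83) = 83 − 1 = 82.
Multiply: 1 · 12 · 82 = 984.

984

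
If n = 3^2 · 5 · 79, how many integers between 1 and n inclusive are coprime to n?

1872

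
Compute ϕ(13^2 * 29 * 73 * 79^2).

1937924352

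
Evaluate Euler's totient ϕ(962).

Prime factorization: 962 = 2 * 13 * 37.
φ(2) = 2 − 1 = 1.
φ(13) = 13 − 1 = 12.
φ(37) = 37 − 1 = 36.
φ(962) = 1 × 12 × 36 = 432.

432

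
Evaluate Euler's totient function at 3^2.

6

φ(9) = 9 · (1 − 1/3)
       = 9 · 2/3 = 6.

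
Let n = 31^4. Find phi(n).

φ(31^4) = 31^3·(31−1) = 29791·30 = 893730.

893730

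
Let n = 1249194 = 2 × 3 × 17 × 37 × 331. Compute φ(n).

380160

φ(1249194) = 1249194 · (1 − 1/2) · (1 − 1/3) · (1 − 1/17) · (1 − 1/37) · (1 − 1/331)
       = 1249194 · 380160/1249194 = 380160.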